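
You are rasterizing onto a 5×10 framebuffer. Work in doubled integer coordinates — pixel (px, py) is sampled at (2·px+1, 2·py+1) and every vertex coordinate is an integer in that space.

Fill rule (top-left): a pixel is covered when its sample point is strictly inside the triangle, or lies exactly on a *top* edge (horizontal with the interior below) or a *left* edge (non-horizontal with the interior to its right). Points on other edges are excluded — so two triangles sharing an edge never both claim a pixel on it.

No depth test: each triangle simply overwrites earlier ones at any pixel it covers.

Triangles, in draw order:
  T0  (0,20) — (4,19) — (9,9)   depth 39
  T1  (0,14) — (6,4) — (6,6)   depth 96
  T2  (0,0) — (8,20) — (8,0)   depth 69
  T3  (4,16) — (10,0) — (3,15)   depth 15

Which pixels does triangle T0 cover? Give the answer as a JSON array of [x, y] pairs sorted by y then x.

T0:
  2·area = 35  (B↔C swapped to make it positive)
  edge (0, 20)→(9, 9): d=(9,-11) top-left  bias=+0
  edge (9, 9)→(4, 19): d=(-5,10) right/bottom  bias=-1
  edge (4, 19)→(0, 20): d=(-4,1) right/bottom  bias=-1
    (4,4)@(9, 9): e=[0,0,35] → ·  [on edge]
    (3,6)@(7, 13): e=[14,0,21] → ·  [on edge]
    (2,7)@(5, 15): e=[10,10,15] → █
    (3,7)@(7, 15): e=[32,-10,13] → ·
    (1,8)@(3, 17): e=[6,20,9] → █
    (2,8)@(5, 17): e=[28,0,7] → ·  [on edge]
    (0,9)@(1, 19): e=[2,30,3] → █
    (2,9)@(5, 19): e=[46,-10,-1] → ·
  covered (4 px):
    · · · · ·
    · · · · ·
    · · · · ·
    · · · · ·
    · · · · ·
    · · · · ·
    · · · · ·
    · · █ · ·
    · █ · · ·
    █ █ · · ·
T1:
  2·area = 12
  edge (0, 14)→(6, 4): d=(6,-10) top-left  bias=+0
  edge (6, 4)→(6, 6): d=(0,2) right/bottom  bias=-1
  edge (6, 6)→(0, 14): d=(-6,8) right/bottom  bias=-1
    (2,3)@(5, 7): e=[8,2,2] → █
    (3,3)@(7, 7): e=[28,-2,-14] → ·
    (1,4)@(3, 9): e=[0,6,6] → █  [on edge]
    (2,4)@(5, 9): e=[20,2,-10] → ·
    (1,5)@(3, 11): e=[12,6,-6] → ·
  covered (2 px):
    · · · · ·
    · · · · ·
    · · · · ·
    · · █ · ·
    · █ · · ·
    · · · · ·
    · · · · ·
    · · · · ·
    · · · · ·
    · · · · ·
T2:
  2·area = 160  (B↔C swapped to make it positive)
  edge (0, 0)→(8, 0): d=(8,0) top-left  bias=+0
  edge (8, 0)→(8, 20): d=(0,20) right/bottom  bias=-1
  edge (8, 20)→(0, 0): d=(-8,-20) top-left  bias=+0
    (0,0)@(1, 1): e=[8,140,12] → █
    (1,0)@(3, 1): e=[8,100,52] → █
    (2,0)@(5, 1): e=[8,60,92] → █
    (3,0)@(7, 1): e=[8,20,132] → █
    (4,0)@(9, 1): e=[8,-20,172] → ·
    (0,1)@(1, 3): e=[24,140,-4] → ·
    (1,1)@(3, 3): e=[24,100,36] → █
    (4,1)@(9, 3): e=[24,-20,156] → ·
    (1,2)@(3, 5): e=[40,100,20] → █
    (4,2)@(9, 5): e=[40,-20,140] → ·
    (1,3)@(3, 7): e=[56,100,4] → █
    (4,3)@(9, 7): e=[56,-20,124] → ·
  covered (20 px):
    █ █ █ █ ·
    · █ █ █ ·
    · █ █ █ ·
    · █ █ █ ·
    · · █ █ ·
    · · █ █ ·
    · · · █ ·
    · · · █ ·
    · · · █ ·
    · · · · ·
T3:
  2·area = 22  (B↔C swapped to make it positive)
  edge (4, 16)→(3, 15): d=(-1,-1) top-left  bias=+0
  edge (3, 15)→(10, 0): d=(7,-15) top-left  bias=+0
  edge (10, 0)→(4, 16): d=(-6,16) right/bottom  bias=-1
    (3,3)@(7, 7): e=[12,4,6] → █
    (4,3)@(9, 7): e=[14,34,-26] → ·
    (3,4)@(7, 9): e=[10,18,-6] → ·
    (2,5)@(5, 11): e=[6,2,14] → █
    (3,5)@(7, 11): e=[8,32,-18] → ·
    (0,6)@(1, 13): e=[0,-44,66] → ·  [on edge]
    (2,6)@(5, 13): e=[4,16,2] → █
    (3,6)@(7, 13): e=[6,46,-30] → ·
    (1,7)@(3, 15): e=[0,0,22] → █  [on edge]
    (2,7)@(5, 15): e=[2,30,-10] → ·
    (1,8)@(3, 17): e=[-2,14,10] → ·
    (2,8)@(5, 17): e=[0,44,-22] → ·  [on edge]
    (3,9)@(7, 19): e=[0,88,-66] → ·  [on edge]
  covered (4 px):
    · · · · ·
    · · · · ·
    · · · · ·
    · · · █ ·
    · · · · ·
    · · █ · ·
    · · █ · ·
    · █ · · ·
    · · · · ·
    · · · · ·

Result: [[2,7],[1,8],[0,9],[1,9]]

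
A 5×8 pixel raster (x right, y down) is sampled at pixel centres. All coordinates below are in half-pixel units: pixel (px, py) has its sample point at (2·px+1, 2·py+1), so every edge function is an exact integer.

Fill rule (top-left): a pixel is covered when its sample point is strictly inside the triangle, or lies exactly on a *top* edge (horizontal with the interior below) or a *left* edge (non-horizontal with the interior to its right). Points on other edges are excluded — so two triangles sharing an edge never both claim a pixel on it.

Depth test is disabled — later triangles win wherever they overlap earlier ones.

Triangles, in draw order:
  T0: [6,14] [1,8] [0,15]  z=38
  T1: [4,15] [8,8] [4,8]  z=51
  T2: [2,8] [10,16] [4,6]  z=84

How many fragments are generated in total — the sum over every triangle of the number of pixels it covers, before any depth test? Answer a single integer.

T0:
  2·area = 41  (B↔C swapped to make it positive)
  edge (6, 14)→(0, 15): d=(-6,1) right/bottom  bias=-1
  edge (0, 15)→(1, 8): d=(1,-7) top-left  bias=+0
  edge (1, 8)→(6, 14): d=(5,6) right/bottom  bias=-1
    (0,4)@(1, 9): e=[35,1,5] → #
    (1,4)@(3, 9): e=[33,15,-7] → ·
    (0,5)@(1, 11): e=[23,3,15] → #
    (1,5)@(3, 11): e=[21,17,3] → #
    (2,5)@(5, 11): e=[19,31,-9] → ·
    (0,6)@(1, 13): e=[11,5,25] → #
    (2,6)@(5, 13): e=[7,33,1] → #
    (3,6)@(7, 13): e=[5,47,-11] → ·
    (0,7)@(1, 15): e=[-1,7,35] → ·
    (1,7)@(3, 15): e=[-3,21,23] → ·
    (2,7)@(5, 15): e=[-5,35,11] → ·
  covered (6 px):
    · · · · ·
    · · · · ·
    · · · · ·
    · · · · ·
    # · · · ·
    # # · · ·
    # # # · ·
    · · · · ·
T1:
  2·area = 28  (B↔C swapped to make it positive)
  edge (4, 15)→(4, 8): d=(0,-7) top-left  bias=+0
  edge (4, 8)→(8, 8): d=(4,0) top-left  bias=+0
  edge (8, 8)→(4, 15): d=(-4,7) right/bottom  bias=-1
    (2,4)@(5, 9): e=[7,4,17] → #
    (3,4)@(7, 9): e=[21,4,3] → #
    (4,4)@(9, 9): e=[35,4,-11] → ·
    (2,5)@(5, 11): e=[7,12,9] → #
    (3,5)@(7, 11): e=[21,12,-5] → ·
    (2,6)@(5, 13): e=[7,20,1] → #
    (3,6)@(7, 13): e=[21,20,-13] → ·
    (2,7)@(5, 15): e=[7,28,-7] → ·
  covered (4 px):
    · · · · ·
    · · · · ·
    · · · · ·
    · · · · ·
    · · # # ·
    · · # · ·
    · · # · ·
    · · · · ·
T2:
  2·area = 32  (B↔C swapped to make it positive)
  edge (2, 8)→(4, 6): d=(2,-2) top-left  bias=+0
  edge (4, 6)→(10, 16): d=(6,10) right/bottom  bias=-1
  edge (10, 16)→(2, 8): d=(-8,-8) top-left  bias=+0
    (0,0)@(1, 1): e=[-16,0,48] → ·  [on edge]
    (4,0)@(9, 1): e=[0,-80,112] → ·  [on edge]
    (3,1)@(7, 3): e=[0,-48,80] → ·  [on edge]
    (2,2)@(5, 5): e=[0,-16,48] → ·  [on edge]
    (0,3)@(1, 7): e=[-4,36,0] → ·  [on edge]
    (1,3)@(3, 7): e=[0,16,16] → #  [on edge]
    (2,3)@(5, 7): e=[4,-4,32] → ·
    (0,4)@(1, 9): e=[0,48,-16] → ·  [on edge]
    (1,4)@(3, 9): e=[4,28,0] → #  [on edge]
    (2,4)@(5, 9): e=[8,8,16] → #
    (3,4)@(7, 9): e=[12,-12,32] → ·
    (1,5)@(3, 11): e=[8,40,-16] → ·
    (2,5)@(5, 11): e=[12,20,0] → #  [on edge]
    (3,5)@(7, 11): e=[16,0,16] → ·  [on edge]
    (3,6)@(7, 13): e=[20,12,0] → #  [on edge]
    (4,7)@(9, 15): e=[28,4,0] → #  [on edge]
  covered (6 px):
    · · · · ·
    · · · · ·
    · · · · ·
    · # · · ·
    · # # · ·
    · · # · ·
    · · · # ·
    · · · · #

Answer: 16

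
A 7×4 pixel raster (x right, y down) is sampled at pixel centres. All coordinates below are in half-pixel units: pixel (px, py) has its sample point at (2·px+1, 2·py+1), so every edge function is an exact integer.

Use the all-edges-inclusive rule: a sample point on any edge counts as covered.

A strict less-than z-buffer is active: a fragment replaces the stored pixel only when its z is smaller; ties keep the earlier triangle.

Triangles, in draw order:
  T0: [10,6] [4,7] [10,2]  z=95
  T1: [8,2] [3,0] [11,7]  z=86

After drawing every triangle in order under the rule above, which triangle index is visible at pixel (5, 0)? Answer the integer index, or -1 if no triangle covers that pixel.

T0:
  2·area = 24
  edge (10, 6)→(4, 7): d=(-6,1) inclusive
  edge (4, 7)→(10, 2): d=(6,-5) inclusive
  edge (10, 2)→(10, 6): d=(0,4) inclusive
    (4,1)@(9, 3): e=[19,1,4] → #
    (5,1)@(11, 3): e=[17,11,-4] → ·
    (3,2)@(7, 5): e=[9,3,12] → #
    (5,2)@(11, 5): e=[5,23,-4] → ·
    (3,3)@(7, 7): e=[-3,15,12] → ·
    (4,3)@(9, 7): e=[-5,25,4] → ·
  covered (3 px):
    · · · · · · ·
    · · · · # · ·
    · · · # # · ·
    · · · · · · ·
T1:
  2·area = 19  (B↔C swapped to make it positive)
  edge (8, 2)→(11, 7): d=(3,5) inclusive
  edge (11, 7)→(3, 0): d=(-8,-7) inclusive
  edge (3, 0)→(8, 2): d=(5,2) inclusive
    (2,0)@(5, 1): e=[12,6,1] → #
    (3,0)@(7, 1): e=[2,20,-3] → ·
    (2,1)@(5, 3): e=[18,-10,11] → ·
    (3,1)@(7, 3): e=[8,4,7] → #
    (4,1)@(9, 3): e=[-2,18,3] → ·
    (3,2)@(7, 5): e=[14,-12,17] → ·
    (4,2)@(9, 5): e=[4,2,13] → #
    (5,2)@(11, 5): e=[-6,16,9] → ·
    (4,3)@(9, 7): e=[10,-14,23] → ·
    (5,3)@(11, 7): e=[0,0,19] → #  [on edge]
    (6,3)@(13, 7): e=[-10,14,15] → ·
  covered (4 px):
    · · # · · · ·
    · · · # · · ·
    · · · · # · ·
    · · · · · # ·

Z-buffer (winner per pixel, '.' = empty):
  . . 1 . . . .
  . . . 1 0 . .
  . . . 0 1 . .
  . . . . . 1 .

Result: -1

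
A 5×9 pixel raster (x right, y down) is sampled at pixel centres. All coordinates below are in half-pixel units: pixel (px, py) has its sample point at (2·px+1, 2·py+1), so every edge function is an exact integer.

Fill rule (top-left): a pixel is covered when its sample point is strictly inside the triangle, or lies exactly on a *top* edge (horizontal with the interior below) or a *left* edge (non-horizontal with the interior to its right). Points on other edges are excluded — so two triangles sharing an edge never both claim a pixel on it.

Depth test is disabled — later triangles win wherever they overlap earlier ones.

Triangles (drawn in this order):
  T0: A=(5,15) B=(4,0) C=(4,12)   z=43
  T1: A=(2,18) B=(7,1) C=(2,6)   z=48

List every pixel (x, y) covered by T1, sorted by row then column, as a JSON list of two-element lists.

T0:
  2·area = 12  (B↔C swapped to make it positive)
  edge (5, 15)→(4, 12): d=(-1,-3) top-left  bias=+0
  edge (4, 12)→(4, 0): d=(0,-12) top-left  bias=+0
  edge (4, 0)→(5, 15): d=(1,15) right/bottom  bias=-1
    (0,1)@(1, 3): e=[0,-36,48] → ·  [on edge]
    (1,4)@(3, 9): e=[0,-12,24] → ·  [on edge]
    (2,7)@(5, 15): e=[0,12,0] → ·  [on edge]
  covered (0 px):
    · · · · ·
    · · · · ·
    · · · · ·
    · · · · ·
    · · · · ·
    · · · · ·
    · · · · ·
    · · · · ·
    · · · · ·
T1:
  2·area = 60  (B↔C swapped to make it positive)
  edge (2, 18)→(2, 6): d=(0,-12) top-left  bias=+0
  edge (2, 6)→(7, 1): d=(5,-5) top-left  bias=+0
  edge (7, 1)→(2, 18): d=(-5,17) right/bottom  bias=-1
    (3,0)@(7, 1): e=[60,0,0] → ·  [on edge]
    (2,1)@(5, 3): e=[36,0,24] → #  [on edge]
    (3,1)@(7, 3): e=[60,10,-10] → ·
    (1,2)@(3, 5): e=[12,0,48] → #  [on edge]
    (3,2)@(7, 5): e=[60,20,-20] → ·
    (0,3)@(1, 7): e=[-12,0,72] → ·  [on edge]
    (1,3)@(3, 7): e=[12,10,38] → #
    (3,3)@(7, 7): e=[60,30,-30] → ·
    (1,4)@(3, 9): e=[12,20,28] → #
    (2,4)@(5, 9): e=[36,30,-6] → ·
    (1,5)@(3, 11): e=[12,30,18] → #
    (2,5)@(5, 11): e=[36,40,-16] → ·
  covered (8 px):
    · · · · ·
    · · # · ·
    · # # · ·
    · # # · ·
    · # · · ·
    · # · · ·
    · # · · ·
    · · · · ·
    · · · · ·

Final: [[2,1],[1,2],[2,2],[1,3],[2,3],[1,4],[1,5],[1,6]]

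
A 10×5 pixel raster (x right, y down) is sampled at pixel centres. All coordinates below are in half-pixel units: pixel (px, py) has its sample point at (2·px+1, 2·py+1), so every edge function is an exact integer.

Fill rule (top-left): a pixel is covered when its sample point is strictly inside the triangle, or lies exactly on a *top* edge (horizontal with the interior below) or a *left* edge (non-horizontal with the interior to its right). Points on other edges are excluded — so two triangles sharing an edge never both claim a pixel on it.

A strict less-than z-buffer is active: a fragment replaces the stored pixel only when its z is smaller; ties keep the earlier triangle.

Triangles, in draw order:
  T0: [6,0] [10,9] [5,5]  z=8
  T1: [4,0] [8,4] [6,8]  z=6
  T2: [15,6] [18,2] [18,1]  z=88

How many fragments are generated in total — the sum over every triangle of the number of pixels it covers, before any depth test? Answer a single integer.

T0:
  2·area = 29
  edge (6, 0)→(10, 9): d=(4,9) right/bottom  bias=-1
  edge (10, 9)→(5, 5): d=(-5,-4) top-left  bias=+0
  edge (5, 5)→(6, 0): d=(1,-5) top-left  bias=+0
    (3,1)@(7, 3): e=[3,18,8] → X
    (4,1)@(9, 3): e=[-15,26,18] → .
    (2,2)@(5, 5): e=[29,0,0] → X  [on edge]
    (4,2)@(9, 5): e=[-7,16,20] → .
    (2,3)@(5, 7): e=[37,-10,2] → .
    (3,3)@(7, 7): e=[19,-2,12] → .
    (4,3)@(9, 7): e=[1,6,22] → X
    (5,3)@(11, 7): e=[-17,14,32] → .
    (4,4)@(9, 9): e=[9,-4,24] → .
  covered (4 px):
    . . . . . . . . . .
    . . . X . . . . . .
    . . X X . . . . . .
    . . . . X . . . . .
    . . . . . . . . . .
T1:
  2·area = 24
  edge (4, 0)→(8, 4): d=(4,4) right/bottom  bias=-1
  edge (8, 4)→(6, 8): d=(-2,4) right/bottom  bias=-1
  edge (6, 8)→(4, 0): d=(-2,-8) top-left  bias=+0
    (2,0)@(5, 1): e=[0,18,6] → .  [on edge]
    (2,1)@(5, 3): e=[8,14,2] → X
    (3,1)@(7, 3): e=[0,6,18] → .  [on edge]
    (2,2)@(5, 5): e=[16,10,-2] → .
    (3,2)@(7, 5): e=[8,2,14] → X
    (4,2)@(9, 5): e=[0,-6,30] → .  [on edge]
    (3,3)@(7, 7): e=[16,-2,10] → .
    (5,3)@(11, 7): e=[0,-18,42] → .  [on edge]
    (6,4)@(13, 9): e=[0,-30,54] → .  [on edge]
  covered (2 px):
    . . . . . . . . . .
    . . X . . . . . . .
    . . . X . . . . . .
    . . . . . . . . . .
    . . . . . . . . . .
T2:
  2·area = 3  (B↔C swapped to make it positive)
  edge (15, 6)→(18, 1): d=(3,-5) top-left  bias=+0
  edge (18, 1)→(18, 2): d=(0,1) right/bottom  bias=-1
  edge (18, 2)→(15, 6): d=(-3,4) right/bottom  bias=-1
    (8,1)@(17, 3): e=[1,1,1] → X
    (9,1)@(19, 3): e=[11,-1,-7] → .
    (8,2)@(17, 5): e=[7,1,-5] → .
  covered (1 px):
    . . . . . . . . . .
    . . . . . . . . X .
    . . . . . . . . . .
    . . . . . . . . . .
    . . . . . . . . . .

Final: 7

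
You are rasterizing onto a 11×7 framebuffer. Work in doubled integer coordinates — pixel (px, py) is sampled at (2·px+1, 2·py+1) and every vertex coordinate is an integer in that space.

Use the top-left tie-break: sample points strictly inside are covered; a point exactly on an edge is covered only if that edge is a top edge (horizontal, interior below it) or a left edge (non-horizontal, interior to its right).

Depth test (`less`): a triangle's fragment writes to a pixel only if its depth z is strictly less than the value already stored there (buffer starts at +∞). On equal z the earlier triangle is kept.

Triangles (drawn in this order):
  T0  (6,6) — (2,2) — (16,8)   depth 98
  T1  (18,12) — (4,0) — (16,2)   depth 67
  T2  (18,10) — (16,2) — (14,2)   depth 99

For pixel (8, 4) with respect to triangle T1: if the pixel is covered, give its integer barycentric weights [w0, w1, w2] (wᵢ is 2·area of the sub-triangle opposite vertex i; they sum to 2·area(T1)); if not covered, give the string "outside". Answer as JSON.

T0:
  2·area = 32
  edge (6, 6)→(2, 2): d=(-4,-4) top-left  bias=+0
  edge (2, 2)→(16, 8): d=(14,6) right/bottom  bias=-1
  edge (16, 8)→(6, 6): d=(-10,-2) top-left  bias=+0
    (0,0)@(1, 1): e=[0,-8,40] → ·  [on edge]
    (1,1)@(3, 3): e=[0,8,24] → █  [on edge]
    (2,1)@(5, 3): e=[8,-4,28] → ·
    (0,2)@(1, 5): e=[-16,48,0] → ·  [on edge]
    (1,2)@(3, 5): e=[-8,36,4] → ·
    (2,2)@(5, 5): e=[0,24,8] → █  [on edge]
    (3,2)@(7, 5): e=[8,12,12] → █
    (4,2)@(9, 5): e=[16,0,16] → ·  [on edge]
    (2,3)@(5, 7): e=[-8,52,-12] → ·
    (3,3)@(7, 7): e=[0,40,-8] → ·  [on edge]
    (5,3)@(11, 7): e=[16,16,0] → █  [on edge]
    (6,3)@(13, 7): e=[24,4,4] → █
    (4,4)@(9, 9): e=[0,56,-24] → ·  [on edge]
    (10,4)@(21, 9): e=[48,-16,0] → ·  [on edge]
    (5,5)@(11, 11): e=[0,72,-40] → ·  [on edge]
    (6,6)@(13, 13): e=[0,88,-56] → ·  [on edge]
  covered (5 px):
    · · · · · · · · · · ·
    · █ · · · · · · · · ·
    · · █ █ · · · · · · ·
    · · · · · █ █ · · · ·
    · · · · · · · · · · ·
    · · · · · · · · · · ·
    · · · · · · · · · · ·
T1:
  2·area = 116
  edge (18, 12)→(4, 0): d=(-14,-12) top-left  bias=+0
  edge (4, 0)→(16, 2): d=(12,2) right/bottom  bias=-1
  edge (16, 2)→(18, 12): d=(2,10) right/bottom  bias=-1
    (3,0)@(7, 1): e=[22,6,88] → █
    (4,0)@(9, 1): e=[46,2,68] → █
    (5,0)@(11, 1): e=[70,-2,48] → ·
    (3,1)@(7, 3): e=[-6,30,92] → ·
    (4,1)@(9, 3): e=[18,26,72] → █
    (5,1)@(11, 3): e=[42,22,52] → █
    (6,1)@(13, 3): e=[66,18,32] → █
    (7,1)@(15, 3): e=[90,14,12] → █
    (8,1)@(17, 3): e=[114,10,-8] → ·
    (4,2)@(9, 5): e=[-10,50,76] → ·
    (5,2)@(11, 5): e=[14,46,56] → █
    (8,2)@(17, 5): e=[86,34,-4] → ·
    (8,3)@(17, 7): e=[58,58,0] → ·  [on edge]
  covered (14 px):
    · · · █ █ · · · · · ·
    · · · · █ █ █ █ · · ·
    · · · · · █ █ █ · · ·
    · · · · · · █ █ · · ·
    · · · · · · · █ █ · ·
    · · · · · · · · █ · ·
    · · · · · · · · · · ·
T2:
  2·area = 16  (B↔C swapped to make it positive)
  edge (18, 10)→(14, 2): d=(-4,-8) top-left  bias=+0
  edge (14, 2)→(16, 2): d=(2,0) top-left  bias=+0
  edge (16, 2)→(18, 10): d=(2,8) right/bottom  bias=-1
    (7,1)@(15, 3): e=[4,2,10] → █
    (8,1)@(17, 3): e=[20,2,-6] → ·
    (7,2)@(15, 5): e=[-4,6,14] → ·
    (8,3)@(17, 7): e=[4,10,2] → █
    (9,3)@(19, 7): e=[20,10,-14] → ·
    (8,4)@(17, 9): e=[-4,14,6] → ·
  covered (2 px):
    · · · · · · · · · · ·
    · · · · · · · █ · · ·
    · · · · · · · · · · ·
    · · · · · · · · █ · ·
    · · · · · · · · · · ·
    · · · · · · · · · · ·
    · · · · · · · · · · ·

Result: [82,4,30]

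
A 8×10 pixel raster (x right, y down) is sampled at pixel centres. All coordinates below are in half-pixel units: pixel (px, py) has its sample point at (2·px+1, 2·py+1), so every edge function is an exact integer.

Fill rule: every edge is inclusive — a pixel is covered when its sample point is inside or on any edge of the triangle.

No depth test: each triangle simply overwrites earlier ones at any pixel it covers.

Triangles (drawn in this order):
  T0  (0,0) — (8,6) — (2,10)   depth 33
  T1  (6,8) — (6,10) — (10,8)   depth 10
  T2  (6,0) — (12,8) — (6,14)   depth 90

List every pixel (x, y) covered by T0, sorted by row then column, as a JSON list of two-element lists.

T0:
  2·area = 68
  edge (0, 0)→(8, 6): d=(8,6) inclusive
  edge (8, 6)→(2, 10): d=(-6,4) inclusive
  edge (2, 10)→(0, 0): d=(-2,-10) inclusive
    (0,0)@(1, 1): e=[2,58,8] → X
    (1,0)@(3, 1): e=[-10,50,28] → .
    (0,1)@(1, 3): e=[18,46,4] → X
    (1,1)@(3, 3): e=[6,38,24] → X
    (2,1)@(5, 3): e=[-6,30,44] → .
    (0,2)@(1, 5): e=[34,34,0] → X  [on edge]
    (2,2)@(5, 5): e=[10,18,40] → X
    (3,2)@(7, 5): e=[-2,10,60] → .
    (0,3)@(1, 7): e=[50,22,-4] → .
    (1,3)@(3, 7): e=[38,14,16] → X
    (3,3)@(7, 7): e=[14,-2,56] → .
    (1,4)@(3, 9): e=[54,2,12] → X
    (1,7)@(3, 15): e=[102,-34,0] → .  [on edge]
  covered (9 px):
    X . . . . . . .
    X X . . . . . .
    X X X . . . . .
    . X X . . . . .
    . X . . . . . .
    . . . . . . . .
    . . . . . . . .
    . . . . . . . .
    . . . . . . . .
    . . . . . . . .
T1:
  2·area = 8  (B↔C swapped to make it positive)
  edge (6, 8)→(10, 8): d=(4,0) inclusive
  edge (10, 8)→(6, 10): d=(-4,2) inclusive
  edge (6, 10)→(6, 8): d=(0,-2) inclusive
    (3,4)@(7, 9): e=[4,2,2] → X
    (4,4)@(9, 9): e=[4,-2,6] → .
    (3,5)@(7, 11): e=[12,-6,2] → .
  covered (1 px):
    . . . . . . . .
    . . . . . . . .
    . . . . . . . .
    . . . . . . . .
    . . . X . . . .
    . . . . . . . .
    . . . . . . . .
    . . . . . . . .
    . . . . . . . .
    . . . . . . . .
T2:
  2·area = 84
  edge (6, 0)→(12, 8): d=(6,8) inclusive
  edge (12, 8)→(6, 14): d=(-6,6) inclusive
  edge (6, 14)→(6, 0): d=(0,-14) inclusive
    (3,1)@(7, 3): e=[10,60,14] → X
    (4,1)@(9, 3): e=[-6,48,42] → .
    (3,2)@(7, 5): e=[22,48,14] → X
    (4,2)@(9, 5): e=[6,36,42] → X
    (5,2)@(11, 5): e=[-10,24,70] → .
    (7,2)@(15, 5): e=[-42,0,126] → .  [on edge]
    (3,3)@(7, 7): e=[34,36,14] → X
    (5,3)@(11, 7): e=[2,12,70] → X
    (6,3)@(13, 7): e=[-14,0,98] → .  [on edge]
    (3,4)@(7, 9): e=[46,24,14] → X
    (5,4)@(11, 9): e=[14,0,70] → X  [on edge]
    (6,4)@(13, 9): e=[-2,-12,98] → .
    (4,5)@(9, 11): e=[42,0,42] → X  [on edge]
    (3,6)@(7, 13): e=[70,0,14] → X  [on edge]
    (2,7)@(5, 15): e=[98,0,-14] → .  [on edge]
    (1,8)@(3, 17): e=[126,0,-42] → .  [on edge]
    (0,9)@(1, 19): e=[154,0,-70] → .  [on edge]
  covered (12 px):
    . . . . . . . .
    . . . X . . . .
    . . . X X . . .
    . . . X X X . .
    . . . X X X . .
    . . . X X . . .
    . . . X . . . .
    . . . . . . . .
    . . . . . . . .
    . . . . . . . .

Answer: [[0,0],[0,1],[1,1],[0,2],[1,2],[2,2],[1,3],[2,3],[1,4]]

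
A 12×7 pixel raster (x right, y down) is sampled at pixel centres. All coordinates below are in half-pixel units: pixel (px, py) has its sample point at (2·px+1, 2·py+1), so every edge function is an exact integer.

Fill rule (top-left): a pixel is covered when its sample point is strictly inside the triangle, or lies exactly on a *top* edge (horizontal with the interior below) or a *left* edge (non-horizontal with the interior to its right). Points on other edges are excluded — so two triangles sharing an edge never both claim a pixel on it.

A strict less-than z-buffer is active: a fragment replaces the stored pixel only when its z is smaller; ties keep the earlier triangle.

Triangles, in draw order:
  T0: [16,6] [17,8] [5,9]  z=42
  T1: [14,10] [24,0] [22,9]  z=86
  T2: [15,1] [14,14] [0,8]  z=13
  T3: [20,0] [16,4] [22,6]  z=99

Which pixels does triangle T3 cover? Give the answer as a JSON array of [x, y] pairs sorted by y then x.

T0:
  2·area = 25
  edge (16, 6)→(17, 8): d=(1,2) right/bottom  bias=-1
  edge (17, 8)→(5, 9): d=(-12,1) right/bottom  bias=-1
  edge (5, 9)→(16, 6): d=(11,-3) top-left  bias=+0
    (6,3)@(13, 7): e=[7,16,2] → X
    (7,3)@(15, 7): e=[3,14,8] → X
    (8,3)@(17, 7): e=[-1,12,14] → .
    (2,4)@(5, 9): e=[25,0,0] → .  [on edge]
    (6,4)@(13, 9): e=[9,-8,24] → .
    (7,4)@(15, 9): e=[5,-10,30] → .
  covered (2 px):
    . . . . . . . . . . . .
    . . . . . . . . . . . .
    . . . . . . . . . . . .
    . . . . . . X X . . . .
    . . . . . . . . . . . .
    . . . . . . . . . . . .
    . . . . . . . . . . . .
T1:
  2·area = 70
  edge (14, 10)→(24, 0): d=(10,-10) top-left  bias=+0
  edge (24, 0)→(22, 9): d=(-2,9) right/bottom  bias=-1
  edge (22, 9)→(14, 10): d=(-8,1) right/bottom  bias=-1
    (11,0)@(23, 1): e=[0,7,63] → X  [on edge]
    (10,1)@(21, 3): e=[0,21,49] → X  [on edge]
    (9,2)@(19, 5): e=[0,35,35] → X  [on edge]
    (11,2)@(23, 5): e=[40,-1,31] → .
    (8,3)@(17, 7): e=[0,49,21] → X  [on edge]
    (11,3)@(23, 7): e=[60,-5,15] → .
    (7,4)@(15, 9): e=[0,63,7] → X  [on edge]
    (11,4)@(23, 9): e=[80,-9,-1] → .
    (6,5)@(13, 11): e=[0,77,-7] → .  [on edge]
    (7,5)@(15, 11): e=[20,59,-9] → .
    (8,5)@(17, 11): e=[40,41,-11] → .
    (9,5)@(19, 11): e=[60,23,-13] → .
    (5,6)@(11, 13): e=[0,91,-21] → .  [on edge]
  covered (12 px):
    . . . . . . . . . . . X
    . . . . . . . . . . X X
    . . . . . . . . . X X .
    . . . . . . . . X X X .
    . . . . . . . X X X X .
    . . . . . . . . . . . .
    . . . . . . . . . . . .
T2:
  2·area = 188
  edge (15, 1)→(14, 14): d=(-1,13) right/bottom  bias=-1
  edge (14, 14)→(0, 8): d=(-14,-6) top-left  bias=+0
  edge (0, 8)→(15, 1): d=(15,-7) top-left  bias=+0
    (7,0)@(15, 1): e=[0,188,0] → .  [on edge]
    (5,1)@(11, 3): e=[50,136,2] → X
    (6,1)@(13, 3): e=[24,148,16] → X
    (7,1)@(15, 3): e=[-2,160,30] → .
    (3,2)@(7, 5): e=[100,84,4] → X
    (4,2)@(9, 5): e=[74,96,18] → X
    (7,2)@(15, 5): e=[-4,132,60] → .
    (1,3)@(3, 7): e=[150,32,6] → X
    (2,3)@(5, 7): e=[124,44,20] → X
    (7,3)@(15, 7): e=[-6,104,90] → .
    (1,4)@(3, 9): e=[148,4,36] → X
    (7,4)@(15, 9): e=[-8,76,120] → .
    (3,5)@(7, 11): e=[94,0,94] → X  [on edge]
  covered (23 px):
    . . . . . . . . . . . .
    . . . . . X X . . . . .
    . . . X X X X . . . . .
    . X X X X X X . . . . .
    . X X X X X X . . . . .
    . . . X X X X . . . . .
    . . . . . . X . . . . .
T3:
  2·area = 32  (B↔C swapped to make it positive)
  edge (20, 0)→(22, 6): d=(2,6) right/bottom  bias=-1
  edge (22, 6)→(16, 4): d=(-6,-2) top-left  bias=+0
  edge (16, 4)→(20, 0): d=(4,-4) top-left  bias=+0
    (3,0)@(7, 1): e=[80,0,-48] → .  [on edge]
    (9,0)@(19, 1): e=[8,24,0] → X  [on edge]
    (10,0)@(21, 1): e=[-4,28,8] → .
    (6,1)@(13, 3): e=[48,0,-16] → .  [on edge]
    (8,1)@(17, 3): e=[24,8,0] → X  [on edge]
    (10,1)@(21, 3): e=[0,16,16] → .  [on edge]
    (7,2)@(15, 5): e=[40,-8,0] → .  [on edge]
    (8,2)@(17, 5): e=[28,-4,8] → .
    (9,2)@(19, 5): e=[16,0,16] → X  [on edge]
    (10,2)@(21, 5): e=[4,4,24] → X
    (11,2)@(23, 5): e=[-8,8,32] → .
    (6,3)@(13, 7): e=[56,-24,0] → .  [on edge]
    (5,4)@(11, 9): e=[72,-40,0] → .  [on edge]
    (11,4)@(23, 9): e=[0,-16,48] → .  [on edge]
    (4,5)@(9, 11): e=[88,-56,0] → .  [on edge]
    (3,6)@(7, 13): e=[104,-72,0] → .  [on edge]
  covered (5 px):
    . . . . . . . . . X . .
    . . . . . . . . X X . .
    . . . . . . . . . X X .
    . . . . . . . . . . . .
    . . . . . . . . . . . .
    . . . . . . . . . . . .
    . . . . . . . . . . . .

Final: [[9,0],[8,1],[9,1],[9,2],[10,2]]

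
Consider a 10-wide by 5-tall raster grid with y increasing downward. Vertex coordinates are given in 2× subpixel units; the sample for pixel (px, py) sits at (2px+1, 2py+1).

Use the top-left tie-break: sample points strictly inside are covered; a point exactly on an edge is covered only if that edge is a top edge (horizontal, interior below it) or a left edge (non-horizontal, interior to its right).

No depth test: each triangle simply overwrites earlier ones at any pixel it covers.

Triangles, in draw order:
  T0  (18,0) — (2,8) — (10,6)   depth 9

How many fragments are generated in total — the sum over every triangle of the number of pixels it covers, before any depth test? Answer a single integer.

T0:
  2·area = 32  (B↔C swapped to make it positive)
  edge (18, 0)→(10, 6): d=(-8,6) right/bottom  bias=-1
  edge (10, 6)→(2, 8): d=(-8,2) right/bottom  bias=-1
  edge (2, 8)→(18, 0): d=(16,-8) top-left  bias=+0
    (6,1)@(13, 3): e=[6,18,8] → X
    (7,1)@(15, 3): e=[-6,14,24] → .
    (4,2)@(9, 5): e=[14,10,8] → X
    (5,2)@(11, 5): e=[2,6,24] → X
    (6,2)@(13, 5): e=[-10,2,40] → .
    (2,3)@(5, 7): e=[22,2,8] → X
    (3,3)@(7, 7): e=[10,-2,24] → .
    (4,3)@(9, 7): e=[-2,-6,40] → .
    (5,3)@(11, 7): e=[-14,-10,56] → .
    (2,4)@(5, 9): e=[6,-14,40] → .
  covered (4 px):
    . . . . . . . . . .
    . . . . . . X . . .
    . . . . X X . . . .
    . . X . . . . . . .
    . . . . . . . . . .

Result: 4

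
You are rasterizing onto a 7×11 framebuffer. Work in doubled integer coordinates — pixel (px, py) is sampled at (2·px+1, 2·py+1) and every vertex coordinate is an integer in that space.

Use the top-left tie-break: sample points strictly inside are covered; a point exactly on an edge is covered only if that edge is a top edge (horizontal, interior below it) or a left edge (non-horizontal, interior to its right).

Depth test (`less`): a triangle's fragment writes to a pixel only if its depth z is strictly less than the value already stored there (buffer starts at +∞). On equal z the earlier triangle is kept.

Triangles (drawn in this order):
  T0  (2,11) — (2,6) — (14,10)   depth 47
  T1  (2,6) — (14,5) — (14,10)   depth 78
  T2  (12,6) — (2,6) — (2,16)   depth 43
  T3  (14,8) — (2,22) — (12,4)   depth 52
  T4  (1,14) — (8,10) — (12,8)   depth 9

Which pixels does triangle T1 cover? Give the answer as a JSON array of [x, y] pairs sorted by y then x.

T0:
  2·area = 60
  edge (2, 11)→(2, 6): d=(0,-5) top-left  bias=+0
  edge (2, 6)→(14, 10): d=(12,4) right/bottom  bias=-1
  edge (14, 10)→(2, 11): d=(-12,1) right/bottom  bias=-1
    (1,3)@(3, 7): e=[5,8,47] → X
    (2,3)@(5, 7): e=[15,0,45] → .  [on edge]
    (1,4)@(3, 9): e=[5,32,23] → X
    (2,4)@(5, 9): e=[15,24,21] → X
    (3,4)@(7, 9): e=[25,16,19] → X
    (4,4)@(9, 9): e=[35,8,17] → X
    (5,4)@(11, 9): e=[45,0,15] → .  [on edge]
    (1,5)@(3, 11): e=[5,56,-1] → .
    (2,5)@(5, 11): e=[15,48,-3] → .
    (3,5)@(7, 11): e=[25,40,-5] → .
    (4,5)@(9, 11): e=[35,32,-7] → .
  covered (5 px):
    . . . . . . .
    . . . . . . .
    . . . . . . .
    . X . . . . .
    . X X X X . .
    . . . . . . .
    . . . . . . .
    . . . . . . .
    . . . . . . .
    . . . . . . .
    . . . . . . .
T1:
  2·area = 60
  edge (2, 6)→(14, 5): d=(12,-1) top-left  bias=+0
  edge (14, 5)→(14, 10): d=(0,5) right/bottom  bias=-1
  edge (14, 10)→(2, 6): d=(-12,-4) top-left  bias=+0
    (2,3)@(5, 7): e=[15,45,0] → X  [on edge]
    (3,3)@(7, 7): e=[17,35,8] → X
    (4,3)@(9, 7): e=[19,25,16] → X
    (5,3)@(11, 7): e=[21,15,24] → X
    (6,3)@(13, 7): e=[23,5,32] → X
    (2,4)@(5, 9): e=[39,45,-24] → .
    (3,4)@(7, 9): e=[41,35,-16] → .
    (4,4)@(9, 9): e=[43,25,-8] → .
    (5,4)@(11, 9): e=[45,15,0] → X  [on edge]
    (5,5)@(11, 11): e=[69,15,-24] → .
    (6,5)@(13, 11): e=[71,5,-16] → .
  covered (7 px):
    . . . . . . .
    . . . . . . .
    . . . . . . .
    . . X X X X X
    . . . . . X X
    . . . . . . .
    . . . . . . .
    . . . . . . .
    . . . . . . .
    . . . . . . .
    . . . . . . .
T2:
  2·area = 100  (B↔C swapped to make it positive)
  edge (12, 6)→(2, 16): d=(-10,10) right/bottom  bias=-1
  edge (2, 16)→(2, 6): d=(0,-10) top-left  bias=+0
  edge (2, 6)→(12, 6): d=(10,0) top-left  bias=+0
    (6,2)@(13, 5): e=[0,110,-10] → .  [on edge]
    (1,3)@(3, 7): e=[80,10,10] → X
    (2,3)@(5, 7): e=[60,30,10] → X
    (3,3)@(7, 7): e=[40,50,10] → X
    (4,3)@(9, 7): e=[20,70,10] → X
    (5,3)@(11, 7): e=[0,90,10] → .  [on edge]
    (1,4)@(3, 9): e=[60,10,30] → X
    (4,4)@(9, 9): e=[0,70,30] → .  [on edge]
    (1,5)@(3, 11): e=[40,10,50] → X
    (3,5)@(7, 11): e=[0,50,50] → .  [on edge]
    (1,6)@(3, 13): e=[20,10,70] → X
    (2,6)@(5, 13): e=[0,30,70] → .  [on edge]
    (1,7)@(3, 15): e=[0,10,90] → .  [on edge]
    (0,8)@(1, 17): e=[0,-10,110] → .  [on edge]
  covered (10 px):
    . . . . . . .
    . . . . . . .
    . . . . . . .
    . X X X X . .
    . X X X . . .
    . X X . . . .
    . X . . . . .
    . . . . . . .
    . . . . . . .
    . . . . . . .
    . . . . . . .
T3:
  2·area = 76
  edge (14, 8)→(2, 22): d=(-12,14) right/bottom  bias=-1
  edge (2, 22)→(12, 4): d=(10,-18) top-left  bias=+0
  edge (12, 4)→(14, 8): d=(2,4) right/bottom  bias=-1
    (5,3)@(11, 7): e=[54,12,10] → X
    (6,3)@(13, 7): e=[26,48,2] → X
    (5,4)@(11, 9): e=[30,32,14] → X
    (4,5)@(9, 11): e=[34,16,26] → X
    (6,5)@(13, 11): e=[-22,88,10] → .
    (3,6)@(7, 13): e=[38,0,38] → X  [on edge]
    (5,6)@(11, 13): e=[-18,72,22] → .
    (3,7)@(7, 15): e=[14,20,42] → X
    (4,7)@(9, 15): e=[-14,56,34] → .
    (2,8)@(5, 17): e=[18,4,54] → X
    (3,8)@(7, 17): e=[-10,40,46] → .
    (2,9)@(5, 19): e=[-6,24,58] → .
  covered (10 px):
    . . . . . . .
    . . . . . . .
    . . . . . . .
    . . . . . X X
    . . . . . X X
    . . . . X X .
    . . . X X . .
    . . . X . . .
    . . X . . . .
    . . . . . . .
    . . . . . . .
T4:
  2·area = 2
  edge (1, 14)→(8, 10): d=(7,-4) top-left  bias=+0
  edge (8, 10)→(12, 8): d=(4,-2) top-left  bias=+0
  edge (12, 8)→(1, 14): d=(-11,6) right/bottom  bias=-1
  covered (0 px):
    . . . . . . .
    . . . . . . .
    . . . . . . .
    . . . . . . .
    . . . . . . .
    . . . . . . .
    . . . . . . .
    . . . . . . .
    . . . . . . .
    . . . . . . .
    . . . . . . .

Result: [[2,3],[3,3],[4,3],[5,3],[6,3],[5,4],[6,4]]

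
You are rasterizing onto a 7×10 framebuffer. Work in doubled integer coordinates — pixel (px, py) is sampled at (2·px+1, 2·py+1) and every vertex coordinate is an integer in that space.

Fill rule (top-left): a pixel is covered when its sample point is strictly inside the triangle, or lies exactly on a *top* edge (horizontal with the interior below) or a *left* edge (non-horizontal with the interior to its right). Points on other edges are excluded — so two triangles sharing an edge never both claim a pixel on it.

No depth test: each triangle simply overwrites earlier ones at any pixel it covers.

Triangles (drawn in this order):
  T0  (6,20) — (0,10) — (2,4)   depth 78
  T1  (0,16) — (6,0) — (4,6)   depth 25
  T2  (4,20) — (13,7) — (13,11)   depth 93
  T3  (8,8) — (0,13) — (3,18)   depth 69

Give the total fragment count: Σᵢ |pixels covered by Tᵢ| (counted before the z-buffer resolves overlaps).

T0:
  2·area = 56
  edge (6, 20)→(0, 10): d=(-6,-10) top-left  bias=+0
  edge (0, 10)→(2, 4): d=(2,-6) top-left  bias=+0
  edge (2, 4)→(6, 20): d=(4,16) right/bottom  bias=-1
    (1,0)@(3, 1): e=[84,0,-28] → ·  [on edge]
    (0,3)@(1, 7): e=[28,0,28] → █  [on edge]
    (1,3)@(3, 7): e=[48,12,-4] → ·
    (0,4)@(1, 9): e=[16,4,36] → █
    (1,4)@(3, 9): e=[36,16,4] → █
    (2,4)@(5, 9): e=[56,28,-28] → ·
    (0,5)@(1, 11): e=[4,8,44] → █
    (2,5)@(5, 11): e=[44,32,-20] → ·
    (0,6)@(1, 13): e=[-8,12,52] → ·
    (1,6)@(3, 13): e=[12,24,20] → █
    (2,6)@(5, 13): e=[32,36,-12] → ·
    (1,7)@(3, 15): e=[0,28,28] → █  [on edge]
  covered (8 px):
    · · · · · · ·
    · · · · · · ·
    · · · · · · ·
    █ · · · · · ·
    █ █ · · · · ·
    █ █ · · · · ·
    · █ · · · · ·
    · █ · · · · ·
    · · █ · · · ·
    · · · · · · ·
T1:
  2·area = 4
  edge (0, 16)→(6, 0): d=(6,-16) top-left  bias=+0
  edge (6, 0)→(4, 6): d=(-2,6) right/bottom  bias=-1
  edge (4, 6)→(0, 16): d=(-4,10) right/bottom  bias=-1
    (2,1)@(5, 3): e=[2,0,2] → ·  [on edge]
    (1,4)@(3, 9): e=[6,0,-2] → ·  [on edge]
    (0,7)@(1, 15): e=[10,0,-6] → ·  [on edge]
  covered (0 px):
    · · · · · · ·
    · · · · · · ·
    · · · · · · ·
    · · · · · · ·
    · · · · · · ·
    · · · · · · ·
    · · · · · · ·
    · · · · · · ·
    · · · · · · ·
    · · · · · · ·
T2:
  2·area = 36
  edge (4, 20)→(13, 7): d=(9,-13) top-left  bias=+0
  edge (13, 7)→(13, 11): d=(0,4) right/bottom  bias=-1
  edge (13, 11)→(4, 20): d=(-9,9) right/bottom  bias=-1
    (6,0)@(13, 1): e=[-54,0,90] → ·  [on edge]
    (6,1)@(13, 3): e=[-36,0,72] → ·  [on edge]
    (6,2)@(13, 5): e=[-18,0,54] → ·  [on edge]
    (6,3)@(13, 7): e=[0,0,36] → ·  [on edge]
    (6,4)@(13, 9): e=[18,0,18] → ·  [on edge]
    (5,5)@(11, 11): e=[10,8,18] → █
    (6,5)@(13, 11): e=[36,0,0] → ·  [on edge]
    (4,6)@(9, 13): e=[2,16,18] → █
    (5,6)@(11, 13): e=[28,8,0] → ·  [on edge]
    (6,6)@(13, 13): e=[54,0,-18] → ·  [on edge]
    (4,7)@(9, 15): e=[20,16,0] → ·  [on edge]
    (6,7)@(13, 15): e=[72,0,-36] → ·  [on edge]
    (3,8)@(7, 17): e=[12,24,0] → ·  [on edge]
    (6,8)@(13, 17): e=[90,0,-54] → ·  [on edge]
    (2,9)@(5, 19): e=[4,32,0] → ·  [on edge]
    (6,9)@(13, 19): e=[108,0,-72] → ·  [on edge]
  covered (2 px):
    · · · · · · ·
    · · · · · · ·
    · · · · · · ·
    · · · · · · ·
    · · · · · · ·
    · · · · · █ ·
    · · · · █ · ·
    · · · · · · ·
    · · · · · · ·
    · · · · · · ·
T3:
  2·area = 55  (B↔C swapped to make it positive)
  edge (8, 8)→(3, 18): d=(-5,10) right/bottom  bias=-1
  edge (3, 18)→(0, 13): d=(-3,-5) top-left  bias=+0
  edge (0, 13)→(8, 8): d=(8,-5) top-left  bias=+0
    (3,4)@(7, 9): e=[5,47,3] → █
    (4,4)@(9, 9): e=[-15,57,13] → ·
    (2,5)@(5, 11): e=[15,31,9] → █
    (3,5)@(7, 11): e=[-5,41,19] → ·
    (0,6)@(1, 13): e=[45,5,5] → █
    (1,6)@(3, 13): e=[25,15,15] → █
    (3,6)@(7, 13): e=[-15,35,35] → ·
    (0,7)@(1, 15): e=[35,-1,21] → ·
    (1,7)@(3, 15): e=[15,9,31] → █
    (2,7)@(5, 15): e=[-5,19,41] → ·
    (1,8)@(3, 17): e=[5,3,47] → █
    (2,8)@(5, 17): e=[-15,13,57] → ·
  covered (7 px):
    · · · · · · ·
    · · · · · · ·
    · · · · · · ·
    · · · · · · ·
    · · · █ · · ·
    · · █ · · · ·
    █ █ █ · · · ·
    · █ · · · · ·
    · █ · · · · ·
    · · · · · · ·

Answer: 17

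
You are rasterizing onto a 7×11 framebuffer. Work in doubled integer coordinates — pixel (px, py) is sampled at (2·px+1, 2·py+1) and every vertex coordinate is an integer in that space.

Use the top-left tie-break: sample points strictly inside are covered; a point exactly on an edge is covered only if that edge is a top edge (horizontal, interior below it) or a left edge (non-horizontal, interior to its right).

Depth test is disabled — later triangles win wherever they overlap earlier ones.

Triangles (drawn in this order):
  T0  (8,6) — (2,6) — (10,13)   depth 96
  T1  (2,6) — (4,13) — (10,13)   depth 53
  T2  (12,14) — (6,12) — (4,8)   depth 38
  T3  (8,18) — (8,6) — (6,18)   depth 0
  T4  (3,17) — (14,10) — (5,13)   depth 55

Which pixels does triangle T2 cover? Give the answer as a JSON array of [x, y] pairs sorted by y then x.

T0:
  2·area = 42  (B↔C swapped to make it positive)
  edge (8, 6)→(10, 13): d=(2,7) right/bottom  bias=-1
  edge (10, 13)→(2, 6): d=(-8,-7) top-left  bias=+0
  edge (2, 6)→(8, 6): d=(6,0) top-left  bias=+0
    (2,3)@(5, 7): e=[23,13,6] → X
    (3,3)@(7, 7): e=[9,27,6] → X
    (4,3)@(9, 7): e=[-5,41,6] → .
    (2,4)@(5, 9): e=[27,-3,18] → .
    (3,4)@(7, 9): e=[13,11,18] → X
    (4,4)@(9, 9): e=[-1,25,18] → .
    (3,5)@(7, 11): e=[17,-5,30] → .
    (4,5)@(9, 11): e=[3,9,30] → X
    (5,5)@(11, 11): e=[-11,23,30] → .
    (4,6)@(9, 13): e=[7,-7,42] → .
  covered (4 px):
    . . . . . . .
    . . . . . . .
    . . . . . . .
    . . X X . . .
    . . . X . . .
    . . . . X . .
    . . . . . . .
    . . . . . . .
    . . . . . . .
    . . . . . . .
    . . . . . . .
T1:
  2·area = 42  (B↔C swapped to make it positive)
  edge (2, 6)→(10, 13): d=(8,7) right/bottom  bias=-1
  edge (10, 13)→(4, 13): d=(-6,0) right/bottom  bias=-1
  edge (4, 13)→(2, 6): d=(-2,-7) top-left  bias=+0
    (1,3)@(3, 7): e=[1,36,5] → X
    (2,3)@(5, 7): e=[-13,36,19] → .
    (1,4)@(3, 9): e=[17,24,1] → X
    (2,4)@(5, 9): e=[3,24,15] → X
    (3,4)@(7, 9): e=[-11,24,29] → .
    (1,5)@(3, 11): e=[33,12,-3] → .
    (2,5)@(5, 11): e=[19,12,11] → X
    (3,5)@(7, 11): e=[5,12,25] → X
    (4,5)@(9, 11): e=[-9,12,39] → .
    (0,6)@(1, 13): e=[63,0,-21] → .  [on edge]
    (1,6)@(3, 13): e=[49,0,-7] → .  [on edge]
    (2,6)@(5, 13): e=[35,0,7] → .  [on edge]
    (3,6)@(7, 13): e=[21,0,21] → .  [on edge]
    (4,6)@(9, 13): e=[7,0,35] → .  [on edge]
    (5,6)@(11, 13): e=[-7,0,49] → .  [on edge]
    (6,6)@(13, 13): e=[-21,0,63] → .  [on edge]
  covered (5 px):
    . . . . . . .
    . . . . . . .
    . . . . . . .
    . X . . . . .
    . X X . . . .
    . . X X . . .
    . . . . . . .
    . . . . . . .
    . . . . . . .
    . . . . . . .
    . . . . . . .
T2:
  2·area = 20
  edge (12, 14)→(6, 12): d=(-6,-2) top-left  bias=+0
  edge (6, 12)→(4, 8): d=(-2,-4) top-left  bias=+0
  edge (4, 8)→(12, 14): d=(8,6) right/bottom  bias=-1
    (2,4)@(5, 9): e=[16,2,2] → X
    (3,4)@(7, 9): e=[20,10,-10] → .
    (1,5)@(3, 11): e=[0,-10,30] → .  [on edge]
    (2,5)@(5, 11): e=[4,-2,18] → .
    (3,5)@(7, 11): e=[8,6,6] → X
    (4,5)@(9, 11): e=[12,14,-6] → .
    (3,6)@(7, 13): e=[-4,2,22] → .
    (4,6)@(9, 13): e=[0,10,10] → X  [on edge]
    (5,6)@(11, 13): e=[4,18,-2] → .
    (4,7)@(9, 15): e=[-12,6,26] → .
  covered (3 px):
    . . . . . . .
    . . . . . . .
    . . . . . . .
    . . . . . . .
    . . X . . . .
    . . . X . . .
    . . . . X . .
    . . . . . . .
    . . . . . . .
    . . . . . . .
    . . . . . . .
T3:
  2·area = 24  (B↔C swapped to make it positive)
  edge (8, 18)→(6, 18): d=(-2,0) right/bottom  bias=-1
  edge (6, 18)→(8, 6): d=(2,-12) top-left  bias=+0
  edge (8, 6)→(8, 18): d=(0,12) right/bottom  bias=-1
    (3,6)@(7, 13): e=[10,2,12] → X
    (4,6)@(9, 13): e=[10,26,-12] → .
    (3,7)@(7, 15): e=[6,6,12] → X
    (4,7)@(9, 15): e=[6,30,-12] → .
    (3,8)@(7, 17): e=[2,10,12] → X
    (4,8)@(9, 17): e=[2,34,-12] → .
    (3,9)@(7, 19): e=[-2,14,12] → .
  covered (3 px):
    . . . . . . .
    . . . . . . .
    . . . . . . .
    . . . . . . .
    . . . . . . .
    . . . . . . .
    . . . X . . .
    . . . X . . .
    . . . X . . .
    . . . . . . .
    . . . . . . .
T4:
  2·area = 30  (B↔C swapped to make it positive)
  edge (3, 17)→(5, 13): d=(2,-4) top-left  bias=+0
  edge (5, 13)→(14, 10): d=(9,-3) top-left  bias=+0
  edge (14, 10)→(3, 17): d=(-11,7) right/bottom  bias=-1
    (5,0)@(11, 1): e=[0,-90,120] → .  [on edge]
    (4,2)@(9, 5): e=[0,-60,90] → .  [on edge]
    (3,4)@(7, 9): e=[0,-30,60] → .  [on edge]
    (5,5)@(11, 11): e=[20,0,10] → X  [on edge]
    (6,5)@(13, 11): e=[28,6,-4] → .
    (2,6)@(5, 13): e=[0,0,30] → X  [on edge]
    (3,6)@(7, 13): e=[8,6,16] → X
    (4,6)@(9, 13): e=[16,12,2] → X
    (5,6)@(11, 13): e=[24,18,-12] → .
    (2,7)@(5, 15): e=[4,18,8] → X
    (3,7)@(7, 15): e=[12,24,-6] → .
    (4,7)@(9, 15): e=[20,30,-20] → .
    (1,8)@(3, 17): e=[0,30,0] → .  [on edge]
    (0,10)@(1, 21): e=[0,60,-30] → .  [on edge]
  covered (5 px):
    . . . . . . .
    . . . . . . .
    . . . . . . .
    . . . . . . .
    . . . . . . .
    . . . . . X .
    . . X X X . .
    . . X . . . .
    . . . . . . .
    . . . . . . .
    . . . . . . .

Final: [[2,4],[3,5],[4,6]]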